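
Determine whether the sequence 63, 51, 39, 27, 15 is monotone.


Differences: -12, -12, -12, -12
All differences < 0 → strictly DECREASING

Monotonically decreasing


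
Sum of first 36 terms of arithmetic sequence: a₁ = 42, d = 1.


aₙ = 42 + (36-1)×1 = 77
Sₙ = n(a₁+aₙ)/2 = 36×(42+77)/2
= 36×119/2 = 2142

S_36 = 2142


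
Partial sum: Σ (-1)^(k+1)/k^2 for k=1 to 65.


S = 1 - 1/4 + 1/9 - 1/16 + 1/25 - 1/36 + 1/49 - 1/64 ± ...
= 0.8226
(Full series converges to +π²/12 ≈ +0.8225)

S_65 = 0.8226


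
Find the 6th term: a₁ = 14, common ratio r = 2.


aₙ = a₁·r^(n-1)
= 14×2^5
= 14×32
= 448

a_6 = 448


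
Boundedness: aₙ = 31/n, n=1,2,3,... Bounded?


a₁ = 31, a₂ = 31/2, a₃ = 31/3, ...
0 < aₙ ≤ 31 for all n ≥ 1
Lower bound: 0, Upper bound: 31
The sequence IS bounded

Bounded (0 < aₙ ≤ 31)


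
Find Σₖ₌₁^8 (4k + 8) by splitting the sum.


Σ(4k+8) = 4·Σk + 8·n
= 4·36 + 8·8
= 144 + 64 = 208

Σ = 208


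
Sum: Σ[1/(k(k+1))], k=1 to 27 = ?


1/(k(k+1)) = 1/k - 1/(k+1) (partial fractions)
Telescoping: Σ = 1 - 1/28 = 27/28

Sum = 27/28


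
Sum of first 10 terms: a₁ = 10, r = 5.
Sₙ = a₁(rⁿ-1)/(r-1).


Sₙ = 10×(5^10 - 1)/(5 - 1)
= 10×(9765625 - 1)/4
= 10×9765624/4
= 24414060

S_10 = 24414060


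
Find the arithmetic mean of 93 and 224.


AM = (93 + 224)/2 = 317/2 = 158.5

AM = 158.5


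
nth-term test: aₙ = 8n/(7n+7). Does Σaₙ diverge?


lim(n→∞) 8n/(7n+7) = 8/7 = 8/7  (divide numerator and denominator by n)
lim aₙ = 8/7 ≠ 0 → series DIVERGES

Diverges (lim aₙ = 8/7 ≠ 0)


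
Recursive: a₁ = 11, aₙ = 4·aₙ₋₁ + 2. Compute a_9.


Computing step by step:
a_1 = 11
a_2 = 46
a_3 = 186
a_4 = 746
a_5 = 2986
a_6 = 11946
a_7 = 47786
a_8 = 191146
a_9 = 764586


a_9 = 764586


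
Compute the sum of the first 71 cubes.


n(n+1)/2 = 71×72/2 = 2556
Σk³ = 2556² = 6533136

Σk³ = 6533136


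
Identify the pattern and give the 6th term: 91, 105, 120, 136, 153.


Pattern: triangular numbers: n(n+1)/2
Terms: 91, 105, 120, 136, 153
Next term = 171

Next term = 171


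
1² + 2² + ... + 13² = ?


n = 13
n(n+1)(2n+1)/6 = 13×14×27/6
= 4914/6 = 819

Σk² = 819


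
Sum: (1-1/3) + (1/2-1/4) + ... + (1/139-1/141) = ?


Telescoping with gap 2: two head and two tail terms survive.
= (1 + 1/2) - (1/140 + 1/141)
= 3/2 - 1/140 - 1/141 = 29329/19740

Sum = 29329/19740


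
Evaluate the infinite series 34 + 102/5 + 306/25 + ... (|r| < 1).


S∞ = a₁/(1-r) = 34/(1 - 3/5)
= 34/(2/5)
= 85

S∞ = 85


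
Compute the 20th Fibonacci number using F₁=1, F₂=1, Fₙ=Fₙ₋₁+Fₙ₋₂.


Fibonacci sequence: 1, 1, 2, 3, 5, 8, 13, 21, 34, 55, 89, ...
F(20) = 6765

F(20) = 6765


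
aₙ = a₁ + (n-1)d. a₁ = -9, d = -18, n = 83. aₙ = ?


aₙ = a₁ + (n-1)d
= -9 + (83-1)×-18
= -9 - 1476
= -1485

a_83 = -1485


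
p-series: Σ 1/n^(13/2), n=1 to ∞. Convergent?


p-series test: Σ c/n^p converges if p > 1, diverges if p ≤ 1 (constant c > 0 doesn't affect convergence).
p = 13/2
13/2 > 1 → CONVERGES

Converges (p = 13/2 > 1)


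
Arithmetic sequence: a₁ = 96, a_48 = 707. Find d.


d = (aₙ - a₁)/(n-1)
= (707 - 96)/(48-1)
= 611/47 = 13

d = 13


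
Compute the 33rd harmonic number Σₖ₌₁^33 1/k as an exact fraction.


H_33 = 1/1 + 1/2 + 1/3 + ... + 1/33
= 53676090078349/13127595717600
≈ 4.0888

H_33 = 53676090078349/13127595717600 ≈ 4.0888


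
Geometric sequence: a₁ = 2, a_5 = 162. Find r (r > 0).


r^(n-1) = aₙ/a₁
r^4 = 162/2 = 81
r = 81^(1/4)
= ±3; taking r > 0 gives r = 3

r = 3


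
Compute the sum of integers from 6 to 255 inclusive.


Σₖ₌6^255 k = Σₖ₌₁^255 k − Σₖ₌₁^5 k
= 255·256/2 − 5·6/2
= 32640 − 15 = 32625

Σk = 32625


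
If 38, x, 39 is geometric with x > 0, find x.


GM = √(38×39) = √1482 = 38.4968

GM = 38.4968


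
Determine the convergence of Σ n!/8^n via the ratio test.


aₙ = n!/8^n
a_{n+1}/aₙ = (n+1)!/8^(n+1) × 8^n/n!
= (n+1)/8
L = lim(n→∞) (n+1)/8 = ∞
L > 1 → series DIVERGES

Diverges (ratio test: L = ∞ > 1)


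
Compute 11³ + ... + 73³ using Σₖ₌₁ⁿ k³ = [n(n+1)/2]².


Σₖ₌11^73 k³ = [73·74/2]² − [10·11/2]²
= 7295401 − 3025 = 7292376

Σk³ = 7292376


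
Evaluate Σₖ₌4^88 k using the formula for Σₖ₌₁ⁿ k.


Σₖ₌4^88 k = Σₖ₌₁^88 k − Σₖ₌₁^3 k
= 88·89/2 − 3·4/2
= 3916 − 6 = 3910

Σk = 3910


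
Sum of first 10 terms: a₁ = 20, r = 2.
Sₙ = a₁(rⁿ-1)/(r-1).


Sₙ = 20×(2^10 - 1)/(2 - 1)
= 20×(1024 - 1)/1
= 20×1023/1
= 20460

S_10 = 20460


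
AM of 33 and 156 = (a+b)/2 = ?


AM = (33 + 156)/2 = 189/2 = 94.5

AM = 94.5


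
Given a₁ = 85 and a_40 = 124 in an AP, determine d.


d = (aₙ - a₁)/(n-1)
= (124 - 85)/(40-1)
= 39/39 = 1

d = 1


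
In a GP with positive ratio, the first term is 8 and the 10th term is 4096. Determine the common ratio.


r^(n-1) = aₙ/a₁
r^9 = 4096/8 = 512
r = 512^(1/9)
= 2

r = 2


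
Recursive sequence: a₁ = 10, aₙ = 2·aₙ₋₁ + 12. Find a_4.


Computing step by step:
a_1 = 10
a_2 = 32
a_3 = 76
a_4 = 164


a_4 = 164


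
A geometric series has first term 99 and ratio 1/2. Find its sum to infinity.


S∞ = a₁/(1-r) = 99/(1 - 1/2)
= 99/(1/2)
= 198

S∞ = 198


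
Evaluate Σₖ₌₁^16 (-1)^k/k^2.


S = -1 + 1/4 - 1/9 + 1/16 - 1/25 + 1/36 - 1/49 + 1/64 ± ...
= -0.8206
(Full series converges to -π²/12 ≈ -0.8225)

S_16 = -0.8206


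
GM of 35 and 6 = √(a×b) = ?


GM = √(35×6) = √210 = 14.4914

GM = 14.4914


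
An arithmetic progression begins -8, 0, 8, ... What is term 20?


aₙ = a₁ + (n-1)d
= -8 + (20-1)×8
= -8 + 152
= 144

a_20 = 144


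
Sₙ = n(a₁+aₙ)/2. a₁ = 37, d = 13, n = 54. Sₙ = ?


aₙ = 37 + (54-1)×13 = 726
Sₙ = n(a₁+aₙ)/2 = 54×(37+726)/2
= 54×763/2 = 20601

S_54 = 20601


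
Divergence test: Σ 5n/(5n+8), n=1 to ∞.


lim(n→∞) 5n/(5n+8) = 5/5 = 1  (divide numerator and denominator by n)
lim aₙ = 1 ≠ 0 → series DIVERGES

Diverges (lim aₙ = 1 ≠ 0)


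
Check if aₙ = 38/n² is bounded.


a₁ = 38, a₂ = 38/4, a₃ = 38/9, ...
0 < aₙ ≤ 38 for all n ≥ 1
The sequence IS bounded

Bounded (0 < aₙ ≤ 38)


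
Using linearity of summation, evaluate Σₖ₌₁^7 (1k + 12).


Σ(1k+12) = 1·Σk + 12·n
= 1·28 + 12·7
= 28 + 84 = 112

Σ = 112


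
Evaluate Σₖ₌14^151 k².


Σₖ₌14^151 k² = Σₖ₌₁^151 k² − Σₖ₌₁^13 k²
= 151·152·303/6 − 13·14·27/6
= 1159076 − 819 = 1158257

Σk² = 1158257


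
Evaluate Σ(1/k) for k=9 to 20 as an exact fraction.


Σₖ₌9^20 1/k = 1/9 + 1/10 + 1/11 + ... + 1/20
= 68276701/77597520
≈ 0.8799

Sum = 68276701/77597520 ≈ 0.8799


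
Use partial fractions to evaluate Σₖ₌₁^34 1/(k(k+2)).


1/(k(k+2)) = (1/2)·(1/k - 1/(k+2)) (partial fractions)
Telescoping: Σ = (1/2)·(1 + 1/2 - 1/35 - 1/36) = 1819/2520

Sum = 1819/2520


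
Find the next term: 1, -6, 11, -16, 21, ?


Pattern: alternating sign, magnitude arithmetic (d=5)
Terms: 1, -6, 11, -16, 21
Next term = -26

Next term = -26


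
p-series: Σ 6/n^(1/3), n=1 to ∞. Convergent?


p-series test: Σ c/n^p converges if p > 1, diverges if p ≤ 1 (constant c > 0 doesn't affect convergence).
p = 1/3
1/3 ≤ 1 → DIVERGES

Diverges (p = 1/3 ≤ 1)


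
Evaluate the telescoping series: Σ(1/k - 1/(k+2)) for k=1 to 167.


Telescoping with gap 2: two head and two tail terms survive.
= (1 + 1/2) - (1/168 + 1/169)
= 3/2 - 1/168 - 1/169 = 42251/28392

Sum = 42251/28392


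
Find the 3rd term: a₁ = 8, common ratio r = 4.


aₙ = a₁·r^(n-1)
= 8×4^2
= 8×16
= 128

a_3 = 128


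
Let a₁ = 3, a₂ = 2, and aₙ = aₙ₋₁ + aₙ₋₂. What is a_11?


Computing iteratively: 3, 2, 5, 7, 12, 19, 31, 50, 81, 131, 212
a_11 = 212

a_11 = 212


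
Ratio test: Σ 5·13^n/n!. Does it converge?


aₙ = 5·13^n/n!
a_{n+1}/aₙ = 13^(n+1)/(n+1)! × n!/13^n  (constant 5 cancels)
= 13/(n+1)
L = lim(n→∞) 13/(n+1) = 0
L < 1 → series CONVERGES

Converges (ratio test: L = 0 < 1)


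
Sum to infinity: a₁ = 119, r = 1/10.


S∞ = a₁/(1-r) = 119/(1 - 1/10)
= 119/(9/10)
= 1190/9

S∞ = 1190/9


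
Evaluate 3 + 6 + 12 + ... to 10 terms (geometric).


Sₙ = 3×(2^10 - 1)/(2 - 1)
= 3×(1024 - 1)/1
= 3×1023/1
= 3069

S_10 = 3069


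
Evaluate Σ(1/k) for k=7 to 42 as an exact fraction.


Σₖ₌7^42 1/k = 1/7 + 1/8 + 1/9 + ... + 1/42
= 5339216043075299/2844937529085600
≈ 1.8767

Sum = 5339216043075299/2844937529085600 ≈ 1.8767


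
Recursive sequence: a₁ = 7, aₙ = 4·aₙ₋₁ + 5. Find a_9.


Computing step by step:
a_1 = 7
a_2 = 33
a_3 = 137
a_4 = 553
a_5 = 2217
a_6 = 8873
a_7 = 35497
a_8 = 141993
a_9 = 567977


a_9 = 567977


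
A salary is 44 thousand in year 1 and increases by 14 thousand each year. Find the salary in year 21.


aₙ = a₁ + (n-1)d
= 44 + (21-1)×14
= 44 + 280
= 324

a_21 = 324


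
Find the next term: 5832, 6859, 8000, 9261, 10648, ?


Pattern: perfect cubes: n³
Terms: 5832, 6859, 8000, 9261, 10648
Next term = 12167

Next term = 12167


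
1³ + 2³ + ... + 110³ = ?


n(n+1)/2 = 110×111/2 = 6105
Σk³ = 6105² = 37271025

Σk³ = 37271025


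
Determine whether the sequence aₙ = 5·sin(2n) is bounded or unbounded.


For all n, -1 ≤ sin(2n) ≤ 1, so -5 ≤ 5·sin(2n) ≤ 5
Lower bound: -5, Upper bound: 5
The sequence IS bounded

Bounded (-5 ≤ aₙ ≤ 5)


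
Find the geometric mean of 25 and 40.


GM = √(25×40) = √1000 = 31.6228

GM = 31.6228


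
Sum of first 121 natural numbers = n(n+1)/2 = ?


n(n+1)/2 = 121×122/2 = 14762/2 = 7381

Σk = 7381


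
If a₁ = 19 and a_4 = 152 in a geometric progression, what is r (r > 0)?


r^(n-1) = aₙ/a₁
r^3 = 152/19 = 8
r = 8^(1/3)
= 2

r = 2


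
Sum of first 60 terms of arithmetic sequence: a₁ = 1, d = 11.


aₙ = 1 + (60-1)×11 = 650
Sₙ = n(a₁+aₙ)/2 = 60×(1+650)/2
= 60×651/2 = 19530

S_60 = 19530


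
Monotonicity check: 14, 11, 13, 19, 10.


Differences: -3, 2, 6, -9
Difference at position 2 is +2 (> 0) but position 1 is -3 (< 0) — sequence both rises and falls
→ NOT monotonic

Not monotonic


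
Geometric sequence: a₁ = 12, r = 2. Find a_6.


aₙ = a₁·r^(n-1)
= 12×2^5
= 12×32
= 384

a_6 = 384


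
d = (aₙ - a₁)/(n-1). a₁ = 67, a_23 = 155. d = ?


d = (aₙ - a₁)/(n-1)
= (155 - 67)/(23-1)
= 88/22 = 4

d = 4


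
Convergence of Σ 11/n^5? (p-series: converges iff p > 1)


p-series test: Σ c/n^p converges if p > 1, diverges if p ≤ 1 (constant c > 0 doesn't affect convergence).
p = 5
5 > 1 → CONVERGES

Converges (p = 5 > 1)


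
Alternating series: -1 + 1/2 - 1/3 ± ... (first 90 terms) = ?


S = -1 + 1/2 - 1/3 + 1/4 - 1/5 + 1/6 - 1/7 + 1/8 ± ...
= -0.6876
(Full series converges to -ln(2) ≈ -0.6931)

S_90 = -0.6876


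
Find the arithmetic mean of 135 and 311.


AM = (135 + 311)/2 = 446/2 = 223

AM = 223


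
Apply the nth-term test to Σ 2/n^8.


lim(n→∞) 2/n^8 = 0
lim aₙ = 0 → nth-term test is INCONCLUSIVE
(Need other tests; this is actually a convergent p-series with p=8 > 1)

Inconclusive (lim aₙ = 0; need another test)


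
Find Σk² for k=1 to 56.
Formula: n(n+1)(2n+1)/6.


n = 56
n(n+1)(2n+1)/6 = 56×57×113/6
= 360696/6 = 60116

Σk² = 60116


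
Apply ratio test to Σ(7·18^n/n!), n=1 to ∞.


aₙ = 7·18^n/n!
a_{n+1}/aₙ = 18^(n+1)/(n+1)! × n!/18^n  (constant 7 cancels)
= 18/(n+1)
L = lim(n→∞) 18/(n+1) = 0
L < 1 → series CONVERGES

Converges (ratio test: L = 0 < 1)


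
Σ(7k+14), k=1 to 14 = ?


Σ(7k+14) = 7·Σk + 14·n
= 7·105 + 14·14
= 735 + 196 = 931

Σ = 931


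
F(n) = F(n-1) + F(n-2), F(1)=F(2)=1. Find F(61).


Fibonacci sequence: 1, 1, 2, 3, 5, 8, 13, 21, 34, 55, 89, ...
F(61) = 2504730781961

F(61) = 2504730781961


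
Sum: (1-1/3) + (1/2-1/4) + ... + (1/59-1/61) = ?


Telescoping with gap 2: two head and two tail terms survive.
= (1 + 1/2) - (1/60 + 1/61)
= 3/2 - 1/60 - 1/61 = 5369/3660

Sum = 5369/3660


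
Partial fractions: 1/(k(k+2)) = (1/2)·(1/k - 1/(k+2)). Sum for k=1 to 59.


1/(k(k+2)) = (1/2)·(1/k - 1/(k+2)) (partial fractions)
Telescoping: Σ = (1/2)·(1 + 1/2 - 1/60 - 1/61) = 5369/7320

Sum = 5369/7320


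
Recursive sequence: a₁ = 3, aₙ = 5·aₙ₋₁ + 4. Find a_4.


Computing step by step:
a_1 = 3
a_2 = 19
a_3 = 99
a_4 = 499


a_4 = 499


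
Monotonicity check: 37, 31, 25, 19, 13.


Differences: -6, -6, -6, -6
All differences < 0 → strictly DECREASING

Monotonically decreasing


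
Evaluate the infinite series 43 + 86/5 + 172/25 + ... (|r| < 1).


S∞ = a₁/(1-r) = 43/(1 - 2/5)
= 43/(3/5)
= 215/3

S∞ = 215/3


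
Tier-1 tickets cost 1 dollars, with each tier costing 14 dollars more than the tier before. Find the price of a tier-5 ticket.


aₙ = a₁ + (n-1)d
= 1 + (5-1)×14
= 1 + 56
= 57

a_5 = 57


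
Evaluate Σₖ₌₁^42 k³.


n(n+1)/2 = 42×43/2 = 903
Σk³ = 903² = 815409

Σk³ = 815409


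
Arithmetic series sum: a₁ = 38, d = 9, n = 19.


aₙ = 38 + (19-1)×9 = 200
Sₙ = n(a₁+aₙ)/2 = 19×(38+200)/2
= 19×238/2 = 2261

S_19 = 2261


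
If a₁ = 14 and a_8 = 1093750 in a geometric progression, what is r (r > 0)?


r^(n-1) = aₙ/a₁
r^7 = 1093750/14 = 78125
r = 78125^(1/7)
= 5

r = 5


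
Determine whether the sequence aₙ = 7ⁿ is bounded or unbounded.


aₙ = 7ⁿ → as n→∞, aₙ→∞ (since base 7 > 1)
No finite upper bound exists
The sequence is UNBOUNDED

Unbounded (aₙ → ∞ as n → ∞)


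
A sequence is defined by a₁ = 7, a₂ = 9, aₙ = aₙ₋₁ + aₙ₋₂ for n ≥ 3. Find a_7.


Computing iteratively: 7, 9, 16, 25, 41, 66, 107
a_7 = 107

a_7 = 107


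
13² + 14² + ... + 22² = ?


Σₖ₌13^22 k² = Σₖ₌₁^22 k² − Σₖ₌₁^12 k²
= 22·23·45/6 − 12·13·25/6
= 3795 − 650 = 3145

Σk² = 3145


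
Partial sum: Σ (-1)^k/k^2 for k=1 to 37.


S = -1 + 1/4 - 1/9 + 1/16 - 1/25 + 1/36 - 1/49 + 1/64 ± ...
= -0.8228
(Full series converges to -π²/12 ≈ -0.8225)

S_37 = -0.8228


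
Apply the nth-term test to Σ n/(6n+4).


lim(n→∞) n/(6n+4) = 1/6 = 1/6  (divide numerator and denominator by n)
lim aₙ = 1/6 ≠ 0 → series DIVERGES

Diverges (lim aₙ = 1/6 ≠ 0)


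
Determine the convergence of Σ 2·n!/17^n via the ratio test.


aₙ = 2·n!/17^n
a_{n+1}/aₙ = (n+1)!/17^(n+1) × 17^n/n!  (constant 2 cancels)
= (n+1)/17
L = lim(n→∞) (n+1)/17 = ∞
L > 1 → series DIVERGES

Diverges (ratio test: L = ∞ > 1)


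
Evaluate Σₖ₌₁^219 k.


n(n+1)/2 = 219×220/2 = 48180/2 = 24090

Σk = 24090


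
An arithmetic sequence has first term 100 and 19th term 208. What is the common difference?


d = (aₙ - a₁)/(n-1)
= (208 - 100)/(19-1)
= 108/18 = 6

d = 6


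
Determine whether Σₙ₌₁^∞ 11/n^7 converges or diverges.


p-series test: Σ c/n^p converges if p > 1, diverges if p ≤ 1 (constant c > 0 doesn't affect convergence).
p = 7
7 > 1 → CONVERGES

Converges (p = 7 > 1)


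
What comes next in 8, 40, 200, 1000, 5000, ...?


Pattern: geometric (r=5)
Terms: 8, 40, 200, 1000, 5000
Next term = 25000

Next term = 25000


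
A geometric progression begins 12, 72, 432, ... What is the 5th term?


aₙ = a₁·r^(n-1)
= 12×6^4
= 12×1296
= 15552

a_5 = 15552


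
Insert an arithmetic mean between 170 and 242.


AM = (170 + 242)/2 = 412/2 = 206

AM = 206


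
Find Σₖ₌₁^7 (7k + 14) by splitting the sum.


Σ(7k+14) = 7·Σk + 14·n
= 7·28 + 14·7
= 196 + 98 = 294

Σ = 294


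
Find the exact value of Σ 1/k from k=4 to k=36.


Σₖ₌4^36 1/k = 1/4 + 1/5 + 1/6 + ... + 1/36
= 30734666619109/13127595717600
≈ 2.3412

Sum = 30734666619109/13127595717600 ≈ 2.3412


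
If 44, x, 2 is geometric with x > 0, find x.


GM = √(44×2) = √88 = 9.3808

GM = 9.3808


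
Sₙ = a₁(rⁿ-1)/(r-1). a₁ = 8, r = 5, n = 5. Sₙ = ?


Sₙ = 8×(5^5 - 1)/(5 - 1)
= 8×(3125 - 1)/4
= 8×3124/4
= 6248

S_5 = 6248


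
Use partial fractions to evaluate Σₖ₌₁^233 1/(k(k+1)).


1/(k(k+1)) = 1/k - 1/(k+1) (partial fractions)
Telescoping: Σ = 1 - 1/234 = 233/234

Sum = 233/234


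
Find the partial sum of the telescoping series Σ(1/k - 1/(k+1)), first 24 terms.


Telescoping: adjacent terms cancel.
= 1/1 - 1/25
= 1 - 1/25 = 24/25

Sum = 24/25


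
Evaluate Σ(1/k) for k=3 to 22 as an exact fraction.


Σₖ₌3^22 1/k = 1/3 + 1/4 + 1/5 + ... + 1/22
= 11333445/5173168
≈ 2.1908

Sum = 11333445/5173168 ≈ 2.1908


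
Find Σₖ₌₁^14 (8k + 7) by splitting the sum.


Σ(8k+7) = 8·Σk + 7·n
= 8·105 + 7·14
= 840 + 98 = 938

Σ = 938


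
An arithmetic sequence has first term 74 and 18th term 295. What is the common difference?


d = (aₙ - a₁)/(n-1)
= (295 - 74)/(18-1)
= 221/17 = 13

d = 13


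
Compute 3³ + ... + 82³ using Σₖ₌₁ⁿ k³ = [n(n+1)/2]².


Σₖ₌3^82 k³ = [82·83/2]² − [2·3/2]²
= 11580409 − 9 = 11580400

Σk³ = 11580400


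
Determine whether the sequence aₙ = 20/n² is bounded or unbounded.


a₁ = 20, a₂ = 20/4, a₃ = 20/9, ...
0 < aₙ ≤ 20 for all n ≥ 1
The sequence IS bounded

Bounded (0 < aₙ ≤ 20)


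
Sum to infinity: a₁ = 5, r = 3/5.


S∞ = a₁/(1-r) = 5/(1 - 3/5)
= 5/(2/5)
= 25/2

S∞ = 25/2


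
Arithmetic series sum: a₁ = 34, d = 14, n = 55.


aₙ = 34 + (55-1)×14 = 790
Sₙ = n(a₁+aₙ)/2 = 55×(34+790)/2
= 55×824/2 = 22660

S_55 = 22660


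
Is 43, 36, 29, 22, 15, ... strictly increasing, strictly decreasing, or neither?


Differences: -7, -7, -7, -7
All differences < 0 → strictly DECREASING

Monotonically decreasing


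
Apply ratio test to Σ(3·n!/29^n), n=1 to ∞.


aₙ = 3·n!/29^n
a_{n+1}/aₙ = (n+1)!/29^(n+1) × 29^n/n!  (constant 3 cancels)
= (n+1)/29
L = lim(n→∞) (n+1)/29 = ∞
L > 1 → series DIVERGES

Diverges (ratio test: L = ∞ > 1)


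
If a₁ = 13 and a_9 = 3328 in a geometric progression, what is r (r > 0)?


r^(n-1) = aₙ/a₁
r^8 = 3328/13 = 256
r = 256^(1/8)
= ±2; taking r > 0 gives r = 2

r = 2


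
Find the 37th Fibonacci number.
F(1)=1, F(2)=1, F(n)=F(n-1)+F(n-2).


Fibonacci sequence: 1, 1, 2, 3, 5, 8, 13, 21, 34, 55, 89, ...
F(37) = 24157817

F(37) = 24157817


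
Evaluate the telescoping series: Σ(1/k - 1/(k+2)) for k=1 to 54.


Telescoping with gap 2: two head and two tail terms survive.
= (1 + 1/2) - (1/55 + 1/56)
= 3/2 - 1/55 - 1/56 = 4509/3080

Sum = 4509/3080


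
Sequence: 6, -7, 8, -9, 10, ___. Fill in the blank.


Pattern: alternating sign, magnitude arithmetic (d=1)
Terms: 6, -7, 8, -9, 10
Next term = -11

Next term = -11


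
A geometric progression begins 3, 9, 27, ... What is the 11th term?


aₙ = a₁·r^(n-1)
= 3×3^10
= 3×59049
= 177147

a_11 = 177147


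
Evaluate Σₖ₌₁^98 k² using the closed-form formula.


n = 98
n(n+1)(2n+1)/6 = 98×99×197/6
= 1911294/6 = 318549

Σk² = 318549


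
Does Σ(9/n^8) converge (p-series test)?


p-series test: Σ c/n^p converges if p > 1, diverges if p ≤ 1 (constant c > 0 doesn't affect convergence).
p = 8
8 > 1 → CONVERGES

Converges (p = 8 > 1)


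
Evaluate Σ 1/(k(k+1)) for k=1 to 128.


1/(k(k+1)) = 1/k - 1/(k+1) (partial fractions)
Telescoping: Σ = 1 - 1/129 = 128/129

Sum = 128/129


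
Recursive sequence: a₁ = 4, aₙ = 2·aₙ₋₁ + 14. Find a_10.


Computing step by step:
a_1 = 4
a_2 = 22
a_3 = 58
a_4 = 130
a_5 = 274
a_6 = 562
a_7 = 1138
a_8 = 2290
a_9 = 4594
a_10 = 9202


a_10 = 9202


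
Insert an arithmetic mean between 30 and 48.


AM = (30 + 48)/2 = 78/2 = 39

AM = 39


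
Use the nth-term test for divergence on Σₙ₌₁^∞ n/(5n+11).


lim(n→∞) n/(5n+11) = 1/5 = 1/5  (divide numerator and denominator by n)
lim aₙ = 1/5 ≠ 0 → series DIVERGES

Diverges (lim aₙ = 1/5 ≠ 0)


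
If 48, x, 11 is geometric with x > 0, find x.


GM = √(48×11) = √528 = 22.9783

GM = 22.9783


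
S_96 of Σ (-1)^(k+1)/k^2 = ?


S = 1 - 1/4 + 1/9 - 1/16 + 1/25 - 1/36 + 1/49 - 1/64 ± ...
= 0.8224
(Full series converges to +π²/12 ≈ +0.8225)

S_96 = 0.8224


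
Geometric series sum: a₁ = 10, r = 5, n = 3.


Sₙ = 10×(5^3 - 1)/(5 - 1)
= 10×(125 - 1)/4
= 10×124/4
= 310

S_3 = 310


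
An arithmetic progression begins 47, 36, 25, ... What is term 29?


aₙ = a₁ + (n-1)d
= 47 + (29-1)×-11
= 47 - 308
= -261

a_29 = -261


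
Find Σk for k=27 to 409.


Σₖ₌27^409 k = Σₖ₌₁^409 k − Σₖ₌₁^26 k
= 409·410/2 − 26·27/2
= 83845 − 351 = 83494

Σk = 83494


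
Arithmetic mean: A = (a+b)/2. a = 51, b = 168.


AM = (51 + 168)/2 = 219/2 = 109.5

AM = 109.5


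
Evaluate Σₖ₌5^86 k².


Σₖ₌5^86 k² = Σₖ₌₁^86 k² − Σₖ₌₁^4 k²
= 86·87·173/6 − 4·5·9/6
= 215731 − 30 = 215701

Σk² = 215701


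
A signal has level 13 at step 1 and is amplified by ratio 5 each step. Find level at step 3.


aₙ = a₁·r^(n-1)
= 13×5^2
= 13×25
= 325

a_3 = 325


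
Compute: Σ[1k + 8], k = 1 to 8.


Σ(1k+8) = 1·Σk + 8·n
= 1·36 + 8·8
= 36 + 64 = 100

Σ = 100


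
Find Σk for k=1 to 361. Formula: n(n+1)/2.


n(n+1)/2 = 361×362/2 = 130682/2 = 65341

Σk = 65341


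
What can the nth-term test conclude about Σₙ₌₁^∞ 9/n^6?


lim(n→∞) 9/n^6 = 0
lim aₙ = 0 → nth-term test is INCONCLUSIVE
(Need other tests; this is actually a convergent p-series with p=6 > 1)

Inconclusive (lim aₙ = 0; need another test)


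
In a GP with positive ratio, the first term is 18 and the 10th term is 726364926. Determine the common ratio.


r^(n-1) = aₙ/a₁
r^9 = 726364926/18 = 40353607
r = 40353607^(1/9)
= 7

r = 7


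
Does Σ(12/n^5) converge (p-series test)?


p-series test: Σ c/n^p converges if p > 1, diverges if p ≤ 1 (constant c > 0 doesn't affect convergence).
p = 5
5 > 1 → CONVERGES

Converges (p = 5 > 1)


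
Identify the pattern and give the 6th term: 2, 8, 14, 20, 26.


Pattern: arithmetic (d=6)
Terms: 2, 8, 14, 20, 26
Next term = 32

Next term = 32


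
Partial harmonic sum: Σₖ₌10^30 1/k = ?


Σₖ₌10^30 1/k = 1/10 + 1/11 + 1/12 + ... + 1/30
= 2715762396337/2329089562800
≈ 1.166

Sum = 2715762396337/2329089562800 ≈ 1.166


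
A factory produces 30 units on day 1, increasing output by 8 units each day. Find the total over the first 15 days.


aₙ = 30 + (15-1)×8 = 142
Sₙ = n(a₁+aₙ)/2 = 15×(30+142)/2
= 15×172/2 = 1290

S_15 = 1290


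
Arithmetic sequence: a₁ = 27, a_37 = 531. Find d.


d = (aₙ - a₁)/(n-1)
= (531 - 27)/(37-1)
= 504/36 = 14

d = 14


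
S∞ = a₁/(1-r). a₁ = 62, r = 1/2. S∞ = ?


S∞ = a₁/(1-r) = 62/(1 - 1/2)
= 62/(1/2)
= 124

S∞ = 124


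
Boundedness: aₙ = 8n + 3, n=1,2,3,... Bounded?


aₙ = 8n + 3 → as n→∞, aₙ→∞
No finite upper bound exists
The sequence is UNBOUNDED

Unbounded (aₙ → ∞ as n → ∞)


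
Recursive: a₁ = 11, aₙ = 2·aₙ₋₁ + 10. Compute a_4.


Computing step by step:
a_1 = 11
a_2 = 32
a_3 = 74
a_4 = 158


a_4 = 158


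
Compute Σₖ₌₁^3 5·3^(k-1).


Sₙ = 5×(3^3 - 1)/(3 - 1)
= 5×(27 - 1)/2
= 5×26/2
= 65

S_3 = 65


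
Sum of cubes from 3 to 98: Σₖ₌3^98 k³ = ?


Σₖ₌3^98 k³ = [98·99/2]² − [2·3/2]²
= 23532201 − 9 = 23532192

Σk³ = 23532192


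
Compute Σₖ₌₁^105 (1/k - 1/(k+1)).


Telescoping: adjacent terms cancel.
= 1/1 - 1/106
= 1 - 1/106 = 105/106

Sum = 105/106


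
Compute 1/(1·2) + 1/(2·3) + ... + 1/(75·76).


1/(k(k+1)) = 1/k - 1/(k+1) (partial fractions)
Telescoping: Σ = 1 - 1/76 = 75/76

Sum = 75/76


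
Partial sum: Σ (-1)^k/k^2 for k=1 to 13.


S = -1 + 1/4 - 1/9 + 1/16 - 1/25 + 1/36 - 1/49 + 1/64 ± ...
= -0.8252
(Full series converges to -π²/12 ≈ -0.8225)

S_13 = -0.8252


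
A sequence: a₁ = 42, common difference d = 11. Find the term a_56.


aₙ = a₁ + (n-1)d
= 42 + (56-1)×11
= 42 + 605
= 647

a_56 = 647


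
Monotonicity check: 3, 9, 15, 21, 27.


Differences: 6, 6, 6, 6
All differences > 0 → strictly INCREASING

Monotonically increasing


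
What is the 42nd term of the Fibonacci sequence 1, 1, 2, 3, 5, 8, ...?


Fibonacci sequence: 1, 1, 2, 3, 5, 8, 13, 21, 34, 55, 89, ...
F(42) = 267914296

F(42) = 267914296


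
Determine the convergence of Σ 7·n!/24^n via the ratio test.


aₙ = 7·n!/24^n
a_{n+1}/aₙ = (n+1)!/24^(n+1) × 24^n/n!  (constant 7 cancels)
= (n+1)/24
L = lim(n→∞) (n+1)/24 = ∞
L > 1 → series DIVERGES

Diverges (ratio test: L = ∞ > 1)


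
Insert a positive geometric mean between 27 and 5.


GM = √(27×5) = √135 = 11.619

GM = 11.619


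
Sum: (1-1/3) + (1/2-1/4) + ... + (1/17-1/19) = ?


Telescoping with gap 2: two head and two tail terms survive.
= (1 + 1/2) - (1/18 + 1/19)
= 3/2 - 1/18 - 1/19 = 238/171

Sum = 238/171


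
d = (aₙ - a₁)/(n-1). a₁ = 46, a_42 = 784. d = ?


d = (aₙ - a₁)/(n-1)
= (784 - 46)/(42-1)
= 738/41 = 18

d = 18


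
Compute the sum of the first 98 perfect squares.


n = 98
n(n+1)(2n+1)/6 = 98×99×197/6
= 1911294/6 = 318549

Σk² = 318549


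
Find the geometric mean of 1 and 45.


GM = √(1×45) = √45 = 6.7082

GM = 6.7082


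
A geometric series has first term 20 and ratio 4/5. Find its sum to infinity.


S∞ = a₁/(1-r) = 20/(1 - 4/5)
= 20/(1/5)
= 100

S∞ = 100


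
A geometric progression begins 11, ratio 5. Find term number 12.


aₙ = a₁·r^(n-1)
= 11×5^11
= 11×48828125
= 537109375

a_12 = 537109375


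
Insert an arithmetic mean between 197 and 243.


AM = (197 + 243)/2 = 440/2 = 220

AM = 220


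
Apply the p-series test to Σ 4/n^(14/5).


p-series test: Σ c/n^p converges if p > 1, diverges if p ≤ 1 (constant c > 0 doesn't affect convergence).
p = 14/5
14/5 > 1 → CONVERGES

Converges (p = 14/5 > 1)


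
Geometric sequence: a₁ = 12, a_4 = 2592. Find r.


r^(n-1) = aₙ/a₁
r^3 = 2592/12 = 216
r = 216^(1/3)
= 6

r = 6


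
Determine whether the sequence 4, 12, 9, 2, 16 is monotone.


Differences: 8, -3, -7, 14
Difference at position 1 is +8 (> 0) but position 2 is -3 (< 0) — sequence both rises and falls
→ NOT monotonic

Not monotonic


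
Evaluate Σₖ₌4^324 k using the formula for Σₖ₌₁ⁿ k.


Σₖ₌4^324 k = Σₖ₌₁^324 k − Σₖ₌₁^3 k
= 324·325/2 − 3·4/2
= 52650 − 6 = 52644

Σk = 52644


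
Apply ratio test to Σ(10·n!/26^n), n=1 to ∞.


aₙ = 10·n!/26^n
a_{n+1}/aₙ = (n+1)!/26^(n+1) × 26^n/n!  (constant 10 cancels)
= (n+1)/26
L = lim(n→∞) (n+1)/26 = ∞
L > 1 → series DIVERGES

Diverges (ratio test: L = ∞ > 1)


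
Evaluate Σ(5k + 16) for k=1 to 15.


Σ(5k+16) = 5·Σk + 16·n
= 5·120 + 16·15
= 600 + 240 = 840

Σ = 840


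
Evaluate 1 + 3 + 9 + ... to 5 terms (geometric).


Sₙ = 1×(3^5 - 1)/(3 - 1)
= 1×(243 - 1)/2
= 1×242/2
= 121

S_5 = 121


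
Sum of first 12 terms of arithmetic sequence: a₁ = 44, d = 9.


aₙ = 44 + (12-1)×9 = 143
Sₙ = n(a₁+aₙ)/2 = 12×(44+143)/2
= 12×187/2 = 1122

S_12 = 1122


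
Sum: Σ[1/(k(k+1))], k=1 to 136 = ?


1/(k(k+1)) = 1/k - 1/(k+1) (partial fractions)
Telescoping: Σ = 1 - 1/137 = 136/137

Sum = 136/137


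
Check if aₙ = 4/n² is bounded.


a₁ = 4, a₂ = 4/4, a₃ = 4/9, ...
0 < aₙ ≤ 4 for all n ≥ 1
The sequence IS bounded

Bounded (0 < aₙ ≤ 4)


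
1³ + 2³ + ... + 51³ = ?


n(n+1)/2 = 51×52/2 = 1326
Σk³ = 1326² = 1758276

Σk³ = 1758276


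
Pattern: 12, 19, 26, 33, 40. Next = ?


Pattern: arithmetic (d=7)
Terms: 12, 19, 26, 33, 40
Next term = 47

Next term = 47


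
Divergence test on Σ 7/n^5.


lim(n→∞) 7/n^5 = 0
lim aₙ = 0 → nth-term test is INCONCLUSIVE
(Need other tests; this is actually a convergent p-series with p=5 > 1)

Inconclusive (lim aₙ = 0; need another test)


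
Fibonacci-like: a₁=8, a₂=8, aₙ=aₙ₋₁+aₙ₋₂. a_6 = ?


Computing iteratively: 8, 8, 16, 24, 40, 64
a_6 = 64

a_6 = 64


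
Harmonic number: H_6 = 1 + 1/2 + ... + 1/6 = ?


H_6 = 1/1 + 1/2 + 1/3 + 1/4 + 1/5 + 1/6
= 49/20
≈ 2.45

H_6 = 49/20 ≈ 2.45


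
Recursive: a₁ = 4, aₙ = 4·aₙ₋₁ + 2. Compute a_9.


Computing step by step:
a_1 = 4
a_2 = 18
a_3 = 74
a_4 = 298
a_5 = 1194
a_6 = 4778
a_7 = 19114
a_8 = 76458
a_9 = 305834


a_9 = 305834


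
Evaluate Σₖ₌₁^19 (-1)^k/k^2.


S = -1 + 1/4 - 1/9 + 1/16 - 1/25 + 1/36 - 1/49 + 1/64 ± ...
= -0.8238
(Full series converges to -π²/12 ≈ -0.8225)

S_19 = -0.8238


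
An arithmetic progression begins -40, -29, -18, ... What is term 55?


aₙ = a₁ + (n-1)d
= -40 + (55-1)×11
= -40 + 594
= 554

a_55 = 554


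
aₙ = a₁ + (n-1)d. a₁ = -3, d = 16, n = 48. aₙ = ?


aₙ = a₁ + (n-1)d
= -3 + (48-1)×16
= -3 + 752
= 749

a_48 = 749


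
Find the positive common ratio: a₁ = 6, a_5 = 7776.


r^(n-1) = aₙ/a₁
r^4 = 7776/6 = 1296
r = 1296^(1/4)
= ±6; taking r > 0 gives r = 6

r = 6


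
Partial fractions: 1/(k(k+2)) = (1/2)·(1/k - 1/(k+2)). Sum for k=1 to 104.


1/(k(k+2)) = (1/2)·(1/k - 1/(k+2)) (partial fractions)
Telescoping: Σ = (1/2)·(1 + 1/2 - 1/105 - 1/106) = 4121/5565

Sum = 4121/5565


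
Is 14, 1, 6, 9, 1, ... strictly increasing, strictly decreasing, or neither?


Differences: -13, 5, 3, -8
Difference at position 2 is +5 (> 0) but position 1 is -13 (< 0) — sequence both rises and falls
→ NOT monotonic

Not monotonic


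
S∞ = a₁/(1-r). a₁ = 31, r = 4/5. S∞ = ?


S∞ = a₁/(1-r) = 31/(1 - 4/5)
= 31/(1/5)
= 155

S∞ = 155


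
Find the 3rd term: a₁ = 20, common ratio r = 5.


aₙ = a₁·r^(n-1)
= 20×5^2
= 20×25
= 500

a_3 = 500


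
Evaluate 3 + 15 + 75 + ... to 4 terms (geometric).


Sₙ = 3×(5^4 - 1)/(5 - 1)
= 3×(625 - 1)/4
= 3×624/4
= 468

S_4 = 468


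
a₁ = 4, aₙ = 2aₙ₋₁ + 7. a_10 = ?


Computing step by step:
a_1 = 4
a_2 = 15
a_3 = 37
a_4 = 81
a_5 = 169
a_6 = 345
a_7 = 697
a_8 = 1401
a_9 = 2809
a_10 = 5625


a_10 = 5625


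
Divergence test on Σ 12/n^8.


lim(n→∞) 12/n^8 = 0
lim aₙ = 0 → nth-term test is INCONCLUSIVE
(Need other tests; this is actually a convergent p-series with p=8 > 1)

Inconclusive (lim aₙ = 0; need another test)


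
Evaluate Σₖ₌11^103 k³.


Σₖ₌11^103 k³ = [103·104/2]² − [10·11/2]²
= 28686736 − 3025 = 28683711

Σk³ = 28683711


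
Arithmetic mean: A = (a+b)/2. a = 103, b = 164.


AM = (103 + 164)/2 = 267/2 = 133.5

AM = 133.5


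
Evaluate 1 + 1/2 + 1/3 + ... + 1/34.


H_34 = 1/1 + 1/2 + 1/3 + ... + 1/34
= 54062195834749/13127595717600
≈ 4.1182

H_34 = 54062195834749/13127595717600 ≈ 4.1182


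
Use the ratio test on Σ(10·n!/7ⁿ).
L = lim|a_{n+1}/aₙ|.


aₙ = 10·n!/7^n
a_{n+1}/aₙ = (n+1)!/7^(n+1) × 7^n/n!  (constant 10 cancels)
= (n+1)/7
L = lim(n→∞) (n+1)/7 = ∞
L > 1 → series DIVERGES

Diverges (ratio test: L = ∞ > 1)


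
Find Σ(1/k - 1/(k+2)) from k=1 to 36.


Telescoping with gap 2: two head and two tail terms survive.
= (1 + 1/2) - (1/37 + 1/38)
= 3/2 - 1/37 - 1/38 = 1017/703

Sum = 1017/703


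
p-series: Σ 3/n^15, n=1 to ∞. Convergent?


p-series test: Σ c/n^p converges if p > 1, diverges if p ≤ 1 (constant c > 0 doesn't affect convergence).
p = 15
15 > 1 → CONVERGES

Converges (p = 15 > 1)


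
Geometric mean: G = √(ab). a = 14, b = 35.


GM = √(14×35) = √490 = 22.1359

GM = 22.1359


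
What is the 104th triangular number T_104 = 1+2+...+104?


n(n+1)/2 = 104×105/2 = 10920/2 = 5460

Σk = 5460


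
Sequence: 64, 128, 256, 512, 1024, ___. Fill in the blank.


Pattern: powers of 2: 2ⁿ
Terms: 64, 128, 256, 512, 1024
Next term = 2048

Next term = 2048


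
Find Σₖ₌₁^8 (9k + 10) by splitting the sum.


Σ(9k+10) = 9·Σk + 10·n
= 9·36 + 10·8
= 324 + 80 = 404

Σ = 404


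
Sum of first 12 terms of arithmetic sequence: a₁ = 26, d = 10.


aₙ = 26 + (12-1)×10 = 136
Sₙ = n(a₁+aₙ)/2 = 12×(26+136)/2
= 12×162/2 = 972

S_12 = 972


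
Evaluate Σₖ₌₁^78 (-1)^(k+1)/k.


S = 1 - 1/2 + 1/3 - 1/4 + 1/5 - 1/6 + 1/7 - 1/8 ± ...
= 0.6868
(Full series converges to +ln(2) ≈ +0.6931)

S_78 = 0.6868


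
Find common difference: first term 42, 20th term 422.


d = (aₙ - a₁)/(n-1)
= (422 - 42)/(20-1)
= 380/19 = 20

d = 20


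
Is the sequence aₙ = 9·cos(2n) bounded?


For all n, -1 ≤ cos(2n) ≤ 1, so -9 ≤ 9·cos(2n) ≤ 9
Lower bound: -9, Upper bound: 9
The sequence IS bounded

Bounded (-9 ≤ aₙ ≤ 9)


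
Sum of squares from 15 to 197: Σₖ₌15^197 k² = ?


Σₖ₌15^197 k² = Σₖ₌₁^197 k² − Σₖ₌₁^14 k²
= 197·198·395/6 − 14·15·29/6
= 2567895 − 1015 = 2566880

Σk² = 2566880


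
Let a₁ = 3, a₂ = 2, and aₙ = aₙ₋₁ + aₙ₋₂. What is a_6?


Computing iteratively: 3, 2, 5, 7, 12, 19
a_6 = 19

a_6 = 19


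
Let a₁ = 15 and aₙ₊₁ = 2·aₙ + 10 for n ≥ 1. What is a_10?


Computing step by step:
a_1 = 15
a_2 = 40
a_3 = 90
a_4 = 190
a_5 = 390
a_6 = 790
a_7 = 1590
a_8 = 3190
a_9 = 6390
a_10 = 12790


a_10 = 12790


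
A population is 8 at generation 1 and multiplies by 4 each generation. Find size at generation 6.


aₙ = a₁·r^(n-1)
= 8×4^5
= 8×1024
= 8192

a_6 = 8192


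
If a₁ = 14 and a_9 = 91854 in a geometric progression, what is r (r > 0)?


r^(n-1) = aₙ/a₁
r^8 = 91854/14 = 6561
r = 6561^(1/8)
= ±3; taking r > 0 gives r = 3

r = 3


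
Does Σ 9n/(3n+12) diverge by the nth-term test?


lim(n→∞) 9n/(3n+12) = 9/3 = 3  (divide numerator and denominator by n)
lim aₙ = 3 ≠ 0 → series DIVERGES

Diverges (lim aₙ = 3 ≠ 0)


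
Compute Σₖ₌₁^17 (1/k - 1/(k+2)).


Telescoping with gap 2: two head and two tail terms survive.
= (1 + 1/2) - (1/18 + 1/19)
= 3/2 - 1/18 - 1/19 = 238/171

Sum = 238/171


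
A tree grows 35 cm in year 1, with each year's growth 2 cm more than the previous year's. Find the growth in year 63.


aₙ = a₁ + (n-1)d
= 35 + (63-1)×2
= 35 + 124
= 159

a_63 = 159


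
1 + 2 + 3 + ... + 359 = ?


n(n+1)/2 = 359×360/2 = 129240/2 = 64620

Σk = 64620


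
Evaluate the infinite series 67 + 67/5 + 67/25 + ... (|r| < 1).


S∞ = a₁/(1-r) = 67/(1 - 1/5)
= 67/(4/5)
= 335/4

S∞ = 335/4


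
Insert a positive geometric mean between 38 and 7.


GM = √(38×7) = √266 = 16.3095

GM = 16.3095


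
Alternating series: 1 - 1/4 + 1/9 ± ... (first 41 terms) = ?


S = 1 - 1/4 + 1/9 - 1/16 + 1/25 - 1/36 + 1/49 - 1/64 ± ...
= 0.8228
(Full series converges to +π²/12 ≈ +0.8225)

S_41 = 0.8228


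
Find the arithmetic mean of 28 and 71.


AM = (28 + 71)/2 = 99/2 = 49.5

AM = 49.5


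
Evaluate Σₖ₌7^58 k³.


Σₖ₌7^58 k³ = [58·59/2]² − [6·7/2]²
= 2927521 − 441 = 2927080

Σk³ = 2927080


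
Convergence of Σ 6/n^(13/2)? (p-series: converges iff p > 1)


p-series test: Σ c/n^p converges if p > 1, diverges if p ≤ 1 (constant c > 0 doesn't affect convergence).
p = 13/2
13/2 > 1 → CONVERGES

Converges (p = 13/2 > 1)


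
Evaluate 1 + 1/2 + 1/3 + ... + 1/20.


H_20 = 1/1 + 1/2 + 1/3 + ... + 1/20
= 55835135/15519504
≈ 3.5977

H_20 = 55835135/15519504 ≈ 3.5977


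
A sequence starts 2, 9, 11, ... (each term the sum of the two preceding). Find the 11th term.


Computing iteratively: 2, 9, 11, 20, 31, 51, 82, 133, 215, 348, 563
a_11 = 563

a_11 = 563


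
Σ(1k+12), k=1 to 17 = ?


Σ(1k+12) = 1·Σk + 12·n
= 1·153 + 12·17
= 153 + 204 = 357

Σ = 357


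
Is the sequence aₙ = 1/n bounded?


a₁ = 1, a₂ = 1/2, a₃ = 1/3, ...
0 < aₙ ≤ 1 for all n ≥ 1
Lower bound: 0, Upper bound: 1
The sequence IS bounded

Bounded (0 < aₙ ≤ 1)


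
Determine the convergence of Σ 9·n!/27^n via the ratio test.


aₙ = 9·n!/27^n
a_{n+1}/aₙ = (n+1)!/27^(n+1) × 27^n/n!  (constant 9 cancels)
= (n+1)/27
L = lim(n→∞) (n+1)/27 = ∞
L > 1 → series DIVERGES

Diverges (ratio test: L = ∞ > 1)


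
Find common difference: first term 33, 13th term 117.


d = (aₙ - a₁)/(n-1)
= (117 - 33)/(13-1)
= 84/12 = 7

d = 7


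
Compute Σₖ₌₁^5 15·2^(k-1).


Sₙ = 15×(2^5 - 1)/(2 - 1)
= 15×(32 - 1)/1
= 15×31/1
= 465

S_5 = 465


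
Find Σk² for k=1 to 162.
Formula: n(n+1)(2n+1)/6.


n = 162
n(n+1)(2n+1)/6 = 162×163×325/6
= 8581950/6 = 1430325

Σk² = 1430325


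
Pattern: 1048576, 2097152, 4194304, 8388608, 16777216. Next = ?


Pattern: powers of 2: 2ⁿ
Terms: 1048576, 2097152, 4194304, 8388608, 16777216
Next term = 33554432

Next term = 33554432


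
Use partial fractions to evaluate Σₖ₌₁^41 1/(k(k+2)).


1/(k(k+2)) = (1/2)·(1/k - 1/(k+2)) (partial fractions)
Telescoping: Σ = (1/2)·(1 + 1/2 - 1/42 - 1/43) = 656/903

Sum = 656/903


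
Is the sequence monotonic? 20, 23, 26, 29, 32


Differences: 3, 3, 3, 3
All differences > 0 → strictly INCREASING

Monotonically increasing


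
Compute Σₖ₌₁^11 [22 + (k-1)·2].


aₙ = 22 + (11-1)×2 = 42
Sₙ = n(a₁+aₙ)/2 = 11×(22+42)/2
= 11×64/2 = 352

S_11 = 352


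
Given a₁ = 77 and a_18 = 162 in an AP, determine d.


d = (aₙ - a₁)/(n-1)
= (162 - 77)/(18-1)
= 85/17 = 5

d = 5


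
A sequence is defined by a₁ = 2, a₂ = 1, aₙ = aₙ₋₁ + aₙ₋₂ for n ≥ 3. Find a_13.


Computing iteratively: 2, 1, 3, 4, 7, 11, 18, 29, 47, 76, 123, 199, ...
a_13 = 322

a_13 = 322


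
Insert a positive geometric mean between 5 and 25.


GM = √(5×25) = √125 = 11.1803

GM = 11.1803


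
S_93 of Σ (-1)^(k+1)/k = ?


S = 1 - 1/2 + 1/3 - 1/4 + 1/5 - 1/6 + 1/7 - 1/8 ± ...
= 0.6985
(Full series converges to +ln(2) ≈ +0.6931)

S_93 = 0.6985


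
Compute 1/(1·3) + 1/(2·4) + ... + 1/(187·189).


1/(k(k+2)) = (1/2)·(1/k - 1/(k+2)) (partial fractions)
Telescoping: Σ = (1/2)·(1 + 1/2 - 1/188 - 1/189) = 52921/71064

Sum = 52921/71064


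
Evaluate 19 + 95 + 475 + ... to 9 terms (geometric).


Sₙ = 19×(5^9 - 1)/(5 - 1)
= 19×(1953125 - 1)/4
= 19×1953124/4
= 9277339

S_9 = 9277339


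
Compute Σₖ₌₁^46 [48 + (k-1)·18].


aₙ = 48 + (46-1)×18 = 858
Sₙ = n(a₁+aₙ)/2 = 46×(48+858)/2
= 46×906/2 = 20838

S_46 = 20838


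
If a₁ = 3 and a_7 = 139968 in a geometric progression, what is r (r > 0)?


r^(n-1) = aₙ/a₁
r^6 = 139968/3 = 46656
r = 46656^(1/6)
= ±6; taking r > 0 gives r = 6

r = 6


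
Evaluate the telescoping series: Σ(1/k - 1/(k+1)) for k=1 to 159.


Telescoping: adjacent terms cancel.
= 1/1 - 1/160
= 1 - 1/160 = 159/160

Sum = 159/160


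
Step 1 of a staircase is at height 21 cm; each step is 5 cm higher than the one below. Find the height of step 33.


aₙ = a₁ + (n-1)d
= 21 + (33-1)×5
= 21 + 160
= 181

a_33 = 181


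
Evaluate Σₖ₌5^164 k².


Σₖ₌5^164 k² = Σₖ₌₁^164 k² − Σₖ₌₁^4 k²
= 164·165·329/6 − 4·5·9/6
= 1483790 − 30 = 1483760

Σk² = 1483760
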